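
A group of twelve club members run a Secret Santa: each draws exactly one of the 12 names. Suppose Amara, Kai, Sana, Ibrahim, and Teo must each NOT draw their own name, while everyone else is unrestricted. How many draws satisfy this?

312273360

Inclusion-exclusion on the 5 forbidden self-matches:
Σ_{j=0}^{5} (-1)^j C(5,j)(12-j)!
= C(5,0)·12! - C(5,1)·11! + C(5,2)·10! - C(5,3)·9! + C(5,4)·8! - C(5,5)·7!
= 479001600 - 199584000 + 36288000 - 3628800 + 201600 - 5040
= 312273360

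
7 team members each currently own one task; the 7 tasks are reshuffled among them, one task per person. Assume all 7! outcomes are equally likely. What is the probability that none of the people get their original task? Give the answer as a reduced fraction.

103/280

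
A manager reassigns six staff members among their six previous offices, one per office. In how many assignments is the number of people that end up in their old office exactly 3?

40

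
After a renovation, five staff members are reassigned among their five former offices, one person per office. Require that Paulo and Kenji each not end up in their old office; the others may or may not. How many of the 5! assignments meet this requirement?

78

Inclusion-exclusion on the 2 forbidden self-matches:
Σ_{j=0}^{2} (-1)^j C(2,j)(5-j)!
= C(2,0)·5! - C(2,1)·4! + C(2,2)·3!
= 120 - 48 + 6
= 78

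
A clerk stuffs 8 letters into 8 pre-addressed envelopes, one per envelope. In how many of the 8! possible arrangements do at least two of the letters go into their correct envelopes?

10655

# with exactly i fixed is C(8,i)·!(8-i); sum over i=2..8:
  i=2: C(8,2)·!6 = 28·265 = 7420
  i=3: C(8,3)·!5 = 56·44 = 2464
  i=4: C(8,4)·!4 = 70·9 = 630
  i=5: C(8,5)·!3 = 56·2 = 112
  i=6: C(8,6)·!2 = 28·1 = 28
  i=7: C(8,7)·!1 = 8·0 = 0
  i=8: C(8,8)·!0 = 1·1 = 1
Total = 10655.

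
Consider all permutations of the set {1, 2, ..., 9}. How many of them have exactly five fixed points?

Choose which 5 of the 9 are fixed: C(9,5) = 126.
The remaining 4 must be deranged: !4 = 9.
Total: 126 × 9 = 1134.

1134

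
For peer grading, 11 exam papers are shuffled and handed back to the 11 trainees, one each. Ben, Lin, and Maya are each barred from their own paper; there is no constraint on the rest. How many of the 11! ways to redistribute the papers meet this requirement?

30078720

Let A_j be the event that the j-th constrained one is fixed. By inclusion-exclusion over the 3 events:
Σ_{j=0}^{3} (-1)^j C(3,j)(11-j)!
= C(3,0)·11! - C(3,1)·10! + C(3,2)·9! - C(3,3)·8!
= 39916800 - 10886400 + 1088640 - 40320
= 30078720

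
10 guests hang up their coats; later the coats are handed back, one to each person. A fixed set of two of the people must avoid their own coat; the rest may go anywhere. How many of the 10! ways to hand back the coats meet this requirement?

Let A_j be the event that the j-th constrained one is fixed. By inclusion-exclusion over the 2 events:
Σ_{j=0}^{2} (-1)^j C(2,j)(10-j)!
= C(2,0)·10! - C(2,1)·9! + C(2,2)·8!
= 3628800 - 725760 + 40320
= 2943360

2943360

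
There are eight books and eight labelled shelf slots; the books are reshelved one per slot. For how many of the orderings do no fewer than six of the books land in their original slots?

# with exactly i fixed is C(8,i)·!(8-i); sum over i=6..8:
  i=6: C(8,6)·!2 = 28·1 = 28
  i=7: C(8,7)·!1 = 8·0 = 0
  i=8: C(8,8)·!0 = 1·1 = 1
Total = 29.

29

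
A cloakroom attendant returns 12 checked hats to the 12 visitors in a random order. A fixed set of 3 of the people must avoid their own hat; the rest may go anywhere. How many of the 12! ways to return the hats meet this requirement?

369774720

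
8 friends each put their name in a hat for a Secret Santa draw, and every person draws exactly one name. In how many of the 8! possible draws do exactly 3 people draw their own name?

2464

Choose which 3 of the 8 are fixed: C(8,3) = 56.
The other 5 form a derangement: !5 = 44.
Total: 56 × 44 = 2464.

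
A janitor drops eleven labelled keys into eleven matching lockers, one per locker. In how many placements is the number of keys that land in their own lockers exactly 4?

611820

Choose which 4 of the 11 are fixed: C(11,4) = 330.
The remaining 7 must be deranged: !7 = 1854.
Total: 330 × 1854 = 611820.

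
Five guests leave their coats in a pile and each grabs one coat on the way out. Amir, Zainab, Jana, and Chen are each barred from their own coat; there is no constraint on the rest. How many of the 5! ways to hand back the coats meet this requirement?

Let A_j be the event that the j-th constrained one is fixed. By inclusion-exclusion over the 4 events:
Σ_{j=0}^{4} (-1)^j C(4,j)(5-j)!
= C(4,0)·5! - C(4,1)·4! + C(4,2)·3! - C(4,3)·2! + C(4,4)·1!
= 120 - 96 + 36 - 8 + 1
= 53

53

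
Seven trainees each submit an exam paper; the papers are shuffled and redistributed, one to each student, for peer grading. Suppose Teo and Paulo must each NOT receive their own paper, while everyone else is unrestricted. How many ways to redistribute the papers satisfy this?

Inclusion-exclusion on the 2 forbidden self-matches:
Σ_{j=0}^{2} (-1)^j C(2,j)(7-j)!
= C(2,0)·7! - C(2,1)·6! + C(2,2)·5!
= 5040 - 1440 + 120
= 3720

3720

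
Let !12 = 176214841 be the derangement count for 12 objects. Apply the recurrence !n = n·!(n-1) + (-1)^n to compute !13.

!13 = 13·176214841 - 1 = 2290792932.

2290792932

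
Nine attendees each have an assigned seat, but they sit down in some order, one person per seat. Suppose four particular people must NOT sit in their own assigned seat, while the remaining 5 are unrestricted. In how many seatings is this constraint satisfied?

229080

Let A_j be the event that the j-th constrained one is fixed. By inclusion-exclusion over the 4 events:
Σ_{j=0}^{4} (-1)^j C(4,j)(9-j)!
= C(4,0)·9! - C(4,1)·8! + C(4,2)·7! - C(4,3)·6! + C(4,4)·5!
= 362880 - 161280 + 30240 - 2880 + 120
= 229080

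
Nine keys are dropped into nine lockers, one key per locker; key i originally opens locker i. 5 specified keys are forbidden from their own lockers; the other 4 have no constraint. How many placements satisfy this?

205056

Let A_j be the event that the j-th constrained one is fixed. By inclusion-exclusion over the 5 events:
Σ_{j=0}^{5} (-1)^j C(5,j)(9-j)!
= C(5,0)·9! - C(5,1)·8! + C(5,2)·7! - C(5,3)·6! + C(5,4)·5! - C(5,5)·4!
= 362880 - 201600 + 50400 - 7200 + 600 - 24
= 205056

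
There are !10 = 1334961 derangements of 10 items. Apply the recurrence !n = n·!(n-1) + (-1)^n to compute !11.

14684570

!11 = 11·1334961 - 1 = 14684570.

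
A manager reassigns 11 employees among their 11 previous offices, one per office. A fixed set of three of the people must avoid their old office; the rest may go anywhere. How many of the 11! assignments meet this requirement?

Inclusion-exclusion on the 3 forbidden self-matches:
Σ_{j=0}^{3} (-1)^j C(3,j)(11-j)!
= C(3,0)·11! - C(3,1)·10! + C(3,2)·9! - C(3,3)·8!
= 39916800 - 10886400 + 1088640 - 40320
= 30078720

30078720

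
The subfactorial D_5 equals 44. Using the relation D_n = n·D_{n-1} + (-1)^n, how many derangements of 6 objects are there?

265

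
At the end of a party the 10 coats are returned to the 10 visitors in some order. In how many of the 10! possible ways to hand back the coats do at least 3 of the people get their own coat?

291394

Sum C(10,i)·!(10-i) for i = 3..10:
  i=3: C(10,3)·!7 = 120·1854 = 222480
  i=4: C(10,4)·!6 = 210·265 = 55650
  i=5: C(10,5)·!5 = 252·44 = 11088
  i=6: C(10,6)·!4 = 210·9 = 1890
  i=7: C(10,7)·!3 = 120·2 = 240
  i=8: C(10,8)·!2 = 45·1 = 45
  i=9: C(10,9)·!1 = 10·0 = 0
  i=10: C(10,10)·!0 = 1·1 = 1
Total = 291394.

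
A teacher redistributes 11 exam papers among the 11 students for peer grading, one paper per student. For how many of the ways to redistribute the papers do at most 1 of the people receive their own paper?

Sum C(11,i)·!(11-i) for i = 0..1:
  i=0: C(11,0)·!11 = 1·14684570 = 14684570
  i=1: C(11,1)·!10 = 11·1334961 = 14684571
Total = 29369141.

29369141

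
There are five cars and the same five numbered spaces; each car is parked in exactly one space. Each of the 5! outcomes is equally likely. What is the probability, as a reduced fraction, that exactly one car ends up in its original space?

3/8

Favorable outcomes: C(5,1)·!4 = 5·9 = 45.
Total outcomes: 5! = 120.
Probability = 45/120 = 3/8.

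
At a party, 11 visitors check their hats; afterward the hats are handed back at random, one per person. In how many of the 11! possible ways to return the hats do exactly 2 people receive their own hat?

Choose which 2 of the 11 are fixed: C(11,2) = 55.
The other 9 form a derangement: !9 = 133496.
Total: 55 × 133496 = 7342280.

7342280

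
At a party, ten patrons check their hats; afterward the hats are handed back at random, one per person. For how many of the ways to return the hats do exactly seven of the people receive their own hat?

240

Pick the 7 fixed positions: C(10,7) = 120 ways.
The other 3 form a derangement: !3 = 2.
Total: 120 × 2 = 240.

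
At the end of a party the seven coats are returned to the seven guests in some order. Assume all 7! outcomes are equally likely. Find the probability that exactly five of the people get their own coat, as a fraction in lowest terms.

1/240

Favorable outcomes: C(7,5)·!2 = 21·1 = 21.
Total outcomes: 7! = 5040.
Probability = 21/5040 = 1/240.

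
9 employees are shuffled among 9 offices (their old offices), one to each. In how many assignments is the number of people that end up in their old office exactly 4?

5544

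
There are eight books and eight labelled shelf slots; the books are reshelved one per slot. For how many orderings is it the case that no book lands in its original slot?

Recurrence: !8 = 8·!7 + (-1)^8.
!8 = 8·1854 + 1 = 14833

14833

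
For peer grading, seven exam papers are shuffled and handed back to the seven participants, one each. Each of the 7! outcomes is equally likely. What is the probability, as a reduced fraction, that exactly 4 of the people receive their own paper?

Favorable outcomes: C(7,4)·!3 = 35·2 = 70.
Total outcomes: 7! = 5040.
Probability = 70/5040 = 1/72.

1/72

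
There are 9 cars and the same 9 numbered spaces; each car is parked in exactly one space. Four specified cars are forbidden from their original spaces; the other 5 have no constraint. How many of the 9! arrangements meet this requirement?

229080

Let A_j be the event that the j-th constrained one is fixed. By inclusion-exclusion over the 4 events:
Σ_{j=0}^{4} (-1)^j C(4,j)(9-j)!
= C(4,0)·9! - C(4,1)·8! + C(4,2)·7! - C(4,3)·6! + C(4,4)·5!
= 362880 - 161280 + 30240 - 2880 + 120
= 229080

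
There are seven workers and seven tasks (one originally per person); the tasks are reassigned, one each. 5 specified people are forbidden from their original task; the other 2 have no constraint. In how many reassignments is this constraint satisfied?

Let A_j be the event that the j-th constrained one is fixed. By inclusion-exclusion over the 5 events:
Σ_{j=0}^{5} (-1)^j C(5,j)(7-j)!
= C(5,0)·7! - C(5,1)·6! + C(5,2)·5! - C(5,3)·4! + C(5,4)·3! - C(5,5)·2!
= 5040 - 3600 + 1200 - 240 + 30 - 2
= 2428

2428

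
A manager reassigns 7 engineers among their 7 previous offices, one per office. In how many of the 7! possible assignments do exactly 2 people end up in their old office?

924

Choose which 2 of the 7 are fixed: C(7,2) = 21.
The remaining 5 must be deranged: !5 = 44.
Total: 21 × 44 = 924.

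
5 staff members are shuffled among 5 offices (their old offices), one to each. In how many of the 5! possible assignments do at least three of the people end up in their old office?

11

Sum C(5,i)·!(5-i) for i = 3..5:
  i=3: C(5,3)·!2 = 10·1 = 10
  i=4: C(5,4)·!1 = 5·0 = 0
  i=5: C(5,5)·!0 = 1·1 = 1
Total = 11.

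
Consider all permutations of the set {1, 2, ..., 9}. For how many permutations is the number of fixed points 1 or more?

Sum C(9,i)·!(9-i) for i = 1..9:
  i=1: C(9,1)·!8 = 9·14833 = 133497
  i=2: C(9,2)·!7 = 36·1854 = 66744
  i=3: C(9,3)·!6 = 84·265 = 22260
  i=4: C(9,4)·!5 = 126·44 = 5544
  i=5: C(9,5)·!4 = 126·9 = 1134
  i=6: C(9,6)·!3 = 84·2 = 168
  i=7: C(9,7)·!2 = 36·1 = 36
  i=8: C(9,8)·!1 = 9·0 = 0
  i=9: C(9,9)·!0 = 1·1 = 1
Total = 229384.

229384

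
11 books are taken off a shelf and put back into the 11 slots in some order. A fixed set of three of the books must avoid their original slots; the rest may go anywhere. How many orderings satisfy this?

Inclusion-exclusion on the 3 forbidden self-matches:
Σ_{j=0}^{3} (-1)^j C(3,j)(11-j)!
= C(3,0)·11! - C(3,1)·10! + C(3,2)·9! - C(3,3)·8!
= 39916800 - 10886400 + 1088640 - 40320
= 30078720

30078720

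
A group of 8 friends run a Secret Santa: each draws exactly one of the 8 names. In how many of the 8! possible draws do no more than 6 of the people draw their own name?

Sum C(8,i)·!(8-i) for i = 0..6:
  i=0: C(8,0)·!8 = 1·14833 = 14833
  i=1: C(8,1)·!7 = 8·1854 = 14832
  i=2: C(8,2)·!6 = 28·265 = 7420
  i=3: C(8,3)·!5 = 56·44 = 2464
  i=4: C(8,4)·!4 = 70·9 = 630
  i=5: C(8,5)·!3 = 56·2 = 112
  i=6: C(8,6)·!2 = 28·1 = 28
Total = 40319.

40319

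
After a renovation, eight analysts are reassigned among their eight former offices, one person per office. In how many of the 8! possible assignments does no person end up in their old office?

14833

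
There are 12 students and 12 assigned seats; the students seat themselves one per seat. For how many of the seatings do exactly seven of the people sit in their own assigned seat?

34848

Pick the 7 fixed positions: C(12,7) = 792 ways.
The remaining 5 must be deranged: !5 = 44.
Total: 792 × 44 = 34848.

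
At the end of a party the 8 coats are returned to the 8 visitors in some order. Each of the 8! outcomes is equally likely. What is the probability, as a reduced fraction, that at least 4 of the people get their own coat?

257/13440

Favorable outcomes: Σ_{i≥4} C(8,i)·!(8-i) = 70·9 + 56·2 + 28·1 + 8·0 + 1·1 = 771.
Total outcomes: 8! = 40320.
Probability = 771/40320 = 257/13440.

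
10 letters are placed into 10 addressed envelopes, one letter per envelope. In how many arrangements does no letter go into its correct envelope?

1334961

Use !n = n·!(n-1) + (-1)^n.
!10 = 10·133496 + 1 = 1334961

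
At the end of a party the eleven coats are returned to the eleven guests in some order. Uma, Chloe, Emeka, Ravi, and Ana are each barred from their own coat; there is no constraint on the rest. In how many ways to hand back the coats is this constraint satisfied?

25022880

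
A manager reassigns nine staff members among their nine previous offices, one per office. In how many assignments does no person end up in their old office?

133496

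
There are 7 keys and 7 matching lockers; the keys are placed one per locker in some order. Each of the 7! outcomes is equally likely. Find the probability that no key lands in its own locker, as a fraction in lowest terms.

103/280

Favorable outcomes: !7 = 1854.
Total outcomes: 7! = 5040.
Probability = 1854/5040 = 103/280.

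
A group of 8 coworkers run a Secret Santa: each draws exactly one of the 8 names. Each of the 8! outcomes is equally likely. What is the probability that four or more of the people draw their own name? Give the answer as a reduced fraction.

Favorable outcomes: Σ_{i≥4} C(8,i)·!(8-i) = 70·9 + 56·2 + 28·1 + 8·0 + 1·1 = 771.
Total outcomes: 8! = 40320.
Probability = 771/40320 = 257/13440.

257/13440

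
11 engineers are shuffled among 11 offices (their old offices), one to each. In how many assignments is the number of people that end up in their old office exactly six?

Choose which 6 of the 11 are fixed: C(11,6) = 462.
The other 5 form a derangement: !5 = 44.
Total: 462 × 44 = 20328.

20328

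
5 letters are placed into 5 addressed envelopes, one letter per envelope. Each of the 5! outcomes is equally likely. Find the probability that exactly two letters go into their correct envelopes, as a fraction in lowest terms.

Favorable outcomes: C(5,2)·!3 = 10·2 = 20.
Total outcomes: 5! = 120.
Probability = 20/120 = 1/6.

1/6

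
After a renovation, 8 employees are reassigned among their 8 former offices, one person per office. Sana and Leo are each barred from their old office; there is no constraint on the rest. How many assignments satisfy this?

30960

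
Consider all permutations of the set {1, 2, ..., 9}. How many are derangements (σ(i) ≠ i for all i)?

133496

!9 = 9! · Σ_{k=0}^{9} (-1)^k/k!
= 9! - 9!/1! + 9!/2! - 9!/3! + 9!/4! - 9!/5! + 9!/6! - 9!/7! + 9!/8! - 9!/9!
= 362880 - 362880 + 181440 - 60480 + 15120 - 3024 + 504 - 72 + 9 - 1
= 133496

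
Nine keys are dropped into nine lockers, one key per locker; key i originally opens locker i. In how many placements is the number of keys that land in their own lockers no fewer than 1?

# with exactly i fixed is C(9,i)·!(9-i); sum over i=1..9:
  i=1: C(9,1)·!8 = 9·14833 = 133497
  i=2: C(9,2)·!7 = 36·1854 = 66744
  i=3: C(9,3)·!6 = 84·265 = 22260
  i=4: C(9,4)·!5 = 126·44 = 5544
  i=5: C(9,5)·!4 = 126·9 = 1134
  i=6: C(9,6)·!3 = 84·2 = 168
  i=7: C(9,7)·!2 = 36·1 = 36
  i=8: C(9,8)·!1 = 9·0 = 0
  i=9: C(9,9)·!0 = 1·1 = 1
Total = 229384.

229384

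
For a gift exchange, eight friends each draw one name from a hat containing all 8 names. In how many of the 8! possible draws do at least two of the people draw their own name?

10655

# with exactly i fixed is C(8,i)·!(8-i); sum over i=2..8:
  i=2: C(8,2)·!6 = 28·265 = 7420
  i=3: C(8,3)·!5 = 56·44 = 2464
  i=4: C(8,4)·!4 = 70·9 = 630
  i=5: C(8,5)·!3 = 56·2 = 112
  i=6: C(8,6)·!2 = 28·1 = 28
  i=7: C(8,7)·!1 = 8·0 = 0
  i=8: C(8,8)·!0 = 1·1 = 1
Total = 10655.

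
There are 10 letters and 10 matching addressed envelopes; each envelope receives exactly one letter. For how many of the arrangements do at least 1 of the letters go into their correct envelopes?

2293839

Sum C(10,i)·!(10-i) for i = 1..10:
  i=1: C(10,1)·!9 = 10·133496 = 1334960
  i=2: C(10,2)·!8 = 45·14833 = 667485
  i=3: C(10,3)·!7 = 120·1854 = 222480
  i=4: C(10,4)·!6 = 210·265 = 55650
  i=5: C(10,5)·!5 = 252·44 = 11088
  i=6: C(10,6)·!4 = 210·9 = 1890
  i=7: C(10,7)·!3 = 120·2 = 240
  i=8: C(10,8)·!2 = 45·1 = 45
  i=9: C(10,9)·!1 = 10·0 = 0
  i=10: C(10,10)·!0 = 1·1 = 1
Total = 2293839.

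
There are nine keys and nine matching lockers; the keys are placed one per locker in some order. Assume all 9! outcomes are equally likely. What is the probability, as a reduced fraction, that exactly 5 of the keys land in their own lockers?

Favorable outcomes: C(9,5)·!4 = 126·9 = 1134.
Total outcomes: 9! = 362880.
Probability = 1134/362880 = 1/320.

1/320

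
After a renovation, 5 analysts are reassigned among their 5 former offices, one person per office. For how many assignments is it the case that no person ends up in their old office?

The number of derangements of 5 is !5 = Σ_{k=0}^{5} (-1)^k·5!/k!
= 5! - 5!/1! + 5!/2! - 5!/3! + 5!/4! - 5!/5!
= 120 - 120 + 60 - 20 + 5 - 1
= 44

44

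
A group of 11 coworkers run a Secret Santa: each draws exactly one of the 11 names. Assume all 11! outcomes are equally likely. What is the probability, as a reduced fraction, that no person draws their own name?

Favorable outcomes: !11 = 14684570.
Total outcomes: 11! = 39916800.
Probability = 14684570/39916800 = 1468457/3991680.

1468457/3991680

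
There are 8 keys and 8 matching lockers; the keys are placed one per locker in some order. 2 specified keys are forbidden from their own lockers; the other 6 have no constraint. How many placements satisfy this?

30960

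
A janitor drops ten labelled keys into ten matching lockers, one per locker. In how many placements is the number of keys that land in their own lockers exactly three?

Choose which 3 of the 10 are fixed: C(10,3) = 120.
The remaining 7 must be deranged: !7 = 1854.
Total: 120 × 1854 = 222480.

222480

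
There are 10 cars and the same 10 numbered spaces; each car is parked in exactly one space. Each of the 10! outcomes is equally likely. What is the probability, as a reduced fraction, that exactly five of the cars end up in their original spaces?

11/3600

Favorable outcomes: C(10,5)·!5 = 252·44 = 11088.
Total outcomes: 10! = 3628800.
Probability = 11088/3628800 = 11/3600.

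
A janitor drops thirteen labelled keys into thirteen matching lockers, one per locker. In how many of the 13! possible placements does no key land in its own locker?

By inclusion-exclusion, !13 = Σ (-1)^k · 13!/k! for k=0..13
= 13! - 13!/1! + 13!/2! - 13!/3! + 13!/4! - 13!/5! + 13!/6! - 13!/7! + 13!/8! - 13!/9! + 13!/10! - 13!/11! + 13!/12! - 13!/13!
= 6227020800 - 6227020800 + 3113510400 - 1037836800 + 259459200 - 51891840 + 8648640 - 1235520 + 154440 - 17160 + 1716 - 156 + 13 - 1
= 2290792932

2290792932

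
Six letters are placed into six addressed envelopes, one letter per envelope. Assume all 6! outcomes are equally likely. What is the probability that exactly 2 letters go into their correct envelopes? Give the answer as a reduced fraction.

3/16

Favorable outcomes: C(6,2)·!4 = 15·9 = 135.
Total outcomes: 6! = 720.
Probability = 135/720 = 3/16.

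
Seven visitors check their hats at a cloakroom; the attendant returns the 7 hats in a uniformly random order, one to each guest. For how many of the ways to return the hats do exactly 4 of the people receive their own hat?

70

Pick the 4 fixed positions: C(7,4) = 35 ways.
The other 3 form a derangement: !3 = 2.
Total: 35 × 2 = 70.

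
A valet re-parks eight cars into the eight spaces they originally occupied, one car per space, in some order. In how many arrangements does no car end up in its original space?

14833

!8 is the nearest integer to 8!/e.
8! = 40320, and 40320/e ≈ 14832.90, so !8 = 14833.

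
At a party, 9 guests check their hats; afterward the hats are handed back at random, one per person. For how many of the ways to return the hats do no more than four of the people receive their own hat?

# with exactly i fixed is C(9,i)·!(9-i); sum over i=0..4:
  i=0: C(9,0)·!9 = 1·133496 = 133496
  i=1: C(9,1)·!8 = 9·14833 = 133497
  i=2: C(9,2)·!7 = 36·1854 = 66744
  i=3: C(9,3)·!6 = 84·265 = 22260
  i=4: C(9,4)·!5 = 126·44 = 5544
Total = 361541.

361541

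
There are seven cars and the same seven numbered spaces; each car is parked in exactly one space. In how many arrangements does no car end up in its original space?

1854

!7 = 7! · Σ_{k=0}^{7} (-1)^k/k!
= 7! - 7!/1! + 7!/2! - 7!/3! + 7!/4! - 7!/5! + 7!/6! - 7!/7!
= 5040 - 5040 + 2520 - 840 + 210 - 42 + 7 - 1
= 1854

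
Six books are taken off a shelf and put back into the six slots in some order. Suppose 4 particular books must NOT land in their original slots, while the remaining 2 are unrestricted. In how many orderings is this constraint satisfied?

Inclusion-exclusion on the 4 forbidden self-matches:
Σ_{j=0}^{4} (-1)^j C(4,j)(6-j)!
= C(4,0)·6! - C(4,1)·5! + C(4,2)·4! - C(4,3)·3! + C(4,4)·2!
= 720 - 480 + 144 - 24 + 2
= 362

362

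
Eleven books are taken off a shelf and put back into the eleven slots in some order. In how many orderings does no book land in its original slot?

14684570

By inclusion-exclusion, !11 = Σ (-1)^k · 11!/k! for k=0..11
= 11! - 11!/1! + 11!/2! - 11!/3! + 11!/4! - 11!/5! + 11!/6! - 11!/7! + 11!/8! - 11!/9! + 11!/10! - 11!/11!
= 39916800 - 39916800 + 19958400 - 6652800 + 1663200 - 332640 + 55440 - 7920 + 990 - 110 + 11 - 1
= 14684570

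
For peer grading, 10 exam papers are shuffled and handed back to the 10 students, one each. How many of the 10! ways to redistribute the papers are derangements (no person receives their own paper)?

1334961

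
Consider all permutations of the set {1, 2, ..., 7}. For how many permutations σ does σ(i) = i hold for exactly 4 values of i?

70

Pick the 4 fixed positions: C(7,4) = 35 ways.
The other 3 form a derangement: !3 = 2.
Total: 35 × 2 = 70.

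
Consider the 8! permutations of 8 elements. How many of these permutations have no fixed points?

By inclusion-exclusion, !8 = Σ (-1)^k · 8!/k! for k=0..8
= 8! - 8!/1! + 8!/2! - 8!/3! + 8!/4! - 8!/5! + 8!/6! - 8!/7! + 8!/8!
= 40320 - 40320 + 20160 - 6720 + 1680 - 336 + 56 - 8 + 1
= 14833

14833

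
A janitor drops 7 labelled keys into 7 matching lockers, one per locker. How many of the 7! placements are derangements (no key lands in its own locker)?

By inclusion-exclusion, !7 = Σ (-1)^k · 7!/k! for k=0..7
= 7! - 7!/1! + 7!/2! - 7!/3! + 7!/4! - 7!/5! + 7!/6! - 7!/7!
= 5040 - 5040 + 2520 - 840 + 210 - 42 + 7 - 1
= 1854

1854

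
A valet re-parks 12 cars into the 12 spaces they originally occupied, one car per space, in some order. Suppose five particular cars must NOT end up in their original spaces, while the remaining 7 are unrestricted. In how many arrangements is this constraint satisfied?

Let A_j be the event that the j-th constrained one is fixed. By inclusion-exclusion over the 5 events:
Σ_{j=0}^{5} (-1)^j C(5,j)(12-j)!
= C(5,0)·12! - C(5,1)·11! + C(5,2)·10! - C(5,3)·9! + C(5,4)·8! - C(5,5)·7!
= 479001600 - 199584000 + 36288000 - 3628800 + 201600 - 5040
= 312273360

312273360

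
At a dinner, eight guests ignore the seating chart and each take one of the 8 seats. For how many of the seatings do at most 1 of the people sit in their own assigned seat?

# with exactly i fixed is C(8,i)·!(8-i); sum over i=0..1:
  i=0: C(8,0)·!8 = 1·14833 = 14833
  i=1: C(8,1)·!7 = 8·1854 = 14832
Total = 29665.

29665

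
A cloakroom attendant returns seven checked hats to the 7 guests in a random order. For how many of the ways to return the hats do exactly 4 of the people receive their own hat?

Choose which 4 of the 7 are fixed: C(7,4) = 35.
The other 3 form a derangement: !3 = 2.
Total: 35 × 2 = 70.

70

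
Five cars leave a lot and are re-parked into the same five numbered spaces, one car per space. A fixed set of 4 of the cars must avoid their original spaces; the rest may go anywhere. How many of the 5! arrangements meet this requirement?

53

Inclusion-exclusion on the 4 forbidden self-matches:
Σ_{j=0}^{4} (-1)^j C(4,j)(5-j)!
= C(4,0)·5! - C(4,1)·4! + C(4,2)·3! - C(4,3)·2! + C(4,4)·1!
= 120 - 96 + 36 - 8 + 1
= 53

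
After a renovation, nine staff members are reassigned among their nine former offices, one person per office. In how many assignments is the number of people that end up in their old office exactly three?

22260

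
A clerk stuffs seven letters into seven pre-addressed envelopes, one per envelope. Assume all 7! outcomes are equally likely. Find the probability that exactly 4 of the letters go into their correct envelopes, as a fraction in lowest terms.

1/72

Favorable outcomes: C(7,4)·!3 = 35·2 = 70.
Total outcomes: 7! = 5040.
Probability = 70/5040 = 1/72.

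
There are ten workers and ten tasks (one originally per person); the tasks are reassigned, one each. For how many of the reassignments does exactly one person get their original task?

1334960

Pick the single fixed position: C(10,1) = 10 ways.
The remaining 9 must be deranged: !9 = 133496.
Total: 10 × 133496 = 1334960.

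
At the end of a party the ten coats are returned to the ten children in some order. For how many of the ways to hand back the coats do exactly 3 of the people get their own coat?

222480

Pick the 3 fixed positions: C(10,3) = 120 ways.
The other 7 form a derangement: !7 = 1854.
Total: 120 × 1854 = 222480.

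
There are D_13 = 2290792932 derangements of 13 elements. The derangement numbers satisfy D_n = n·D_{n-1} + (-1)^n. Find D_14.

32071101049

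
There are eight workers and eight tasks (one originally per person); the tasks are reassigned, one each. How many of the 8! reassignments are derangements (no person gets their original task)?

Use !n = (n-1)(!(n-1) + !(n-2)).
!8 = 7·(1854 + 265) = 7·2119 = 14833

14833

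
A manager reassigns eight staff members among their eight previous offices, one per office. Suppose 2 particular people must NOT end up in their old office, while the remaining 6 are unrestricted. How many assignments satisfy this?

Let A_j be the event that the j-th constrained one is fixed. By inclusion-exclusion over the 2 events:
Σ_{j=0}^{2} (-1)^j C(2,j)(8-j)!
= C(2,0)·8! - C(2,1)·7! + C(2,2)·6!
= 40320 - 10080 + 720
= 30960

30960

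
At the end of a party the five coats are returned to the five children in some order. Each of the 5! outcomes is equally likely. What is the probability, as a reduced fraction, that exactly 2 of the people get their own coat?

1/6

Favorable outcomes: C(5,2)·!3 = 10·2 = 20.
Total outcomes: 5! = 120.
Probability = 20/120 = 1/6.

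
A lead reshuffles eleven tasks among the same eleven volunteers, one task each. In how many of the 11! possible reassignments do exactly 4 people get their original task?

611820

Choose which 4 of the 11 are fixed: C(11,4) = 330.
The remaining 7 must be deranged: !7 = 1854.
Total: 330 × 1854 = 611820.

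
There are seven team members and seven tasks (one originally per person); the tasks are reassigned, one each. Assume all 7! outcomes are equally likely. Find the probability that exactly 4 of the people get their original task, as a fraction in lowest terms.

Favorable outcomes: C(7,4)·!3 = 35·2 = 70.
Total outcomes: 7! = 5040.
Probability = 70/5040 = 1/72.

1/72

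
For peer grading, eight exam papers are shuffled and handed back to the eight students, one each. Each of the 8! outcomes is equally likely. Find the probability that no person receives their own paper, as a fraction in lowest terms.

2119/5760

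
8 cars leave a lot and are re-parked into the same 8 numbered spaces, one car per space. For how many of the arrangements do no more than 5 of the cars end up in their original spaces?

40291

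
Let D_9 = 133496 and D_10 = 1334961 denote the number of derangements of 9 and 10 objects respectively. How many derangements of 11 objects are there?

14684570

D_11 = (11-1)·(D_10 + D_9) = 10·(1334961 + 133496) = 10·1468457 = 14684570.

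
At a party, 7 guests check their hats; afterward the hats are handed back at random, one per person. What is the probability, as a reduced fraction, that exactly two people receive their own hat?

11/60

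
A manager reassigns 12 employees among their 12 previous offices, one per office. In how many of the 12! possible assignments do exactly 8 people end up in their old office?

Choose which 8 of the 12 are fixed: C(12,8) = 495.
The remaining 4 must be deranged: !4 = 9.
Total: 495 × 9 = 4455.

4455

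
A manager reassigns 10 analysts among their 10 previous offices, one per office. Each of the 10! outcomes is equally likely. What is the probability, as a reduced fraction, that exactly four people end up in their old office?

Favorable outcomes: C(10,4)·!6 = 210·265 = 55650.
Total outcomes: 10! = 3628800.
Probability = 55650/3628800 = 53/3456.

53/3456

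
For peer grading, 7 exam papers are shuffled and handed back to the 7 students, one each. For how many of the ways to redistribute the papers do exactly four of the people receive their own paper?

70

Pick the 4 fixed positions: C(7,4) = 35 ways.
The remaining 3 must be deranged: !3 = 2.
Total: 35 × 2 = 70.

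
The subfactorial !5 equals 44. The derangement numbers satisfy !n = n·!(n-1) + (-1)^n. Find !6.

265

!6 = 6·44 + 1 = 265.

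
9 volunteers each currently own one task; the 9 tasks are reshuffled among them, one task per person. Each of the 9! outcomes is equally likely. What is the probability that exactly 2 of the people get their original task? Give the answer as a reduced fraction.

103/560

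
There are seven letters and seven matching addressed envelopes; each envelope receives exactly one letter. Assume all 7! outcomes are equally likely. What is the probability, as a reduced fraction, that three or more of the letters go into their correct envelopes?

Favorable outcomes: Σ_{i≥3} C(7,i)·!(7-i) = 35·9 + 35·2 + 21·1 + 7·0 + 1·1 = 407.
Total outcomes: 7! = 5040.
Probability = 407/5040 = 407/5040.

407/5040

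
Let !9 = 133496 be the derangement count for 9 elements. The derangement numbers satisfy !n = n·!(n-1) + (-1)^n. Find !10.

!10 = 10·133496 + 1 = 1334961.

1334961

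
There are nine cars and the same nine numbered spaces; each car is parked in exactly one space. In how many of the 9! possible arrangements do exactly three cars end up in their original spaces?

Pick the 3 fixed positions: C(9,3) = 84 ways.
The other 6 form a derangement: !6 = 265.
Total: 84 × 265 = 22260.

22260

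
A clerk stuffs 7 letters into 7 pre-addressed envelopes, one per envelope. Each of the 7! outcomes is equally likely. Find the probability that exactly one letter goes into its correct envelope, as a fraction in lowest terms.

Favorable outcomes: C(7,1)·!6 = 7·265 = 1855.
Total outcomes: 7! = 5040.
Probability = 1855/5040 = 53/144.

53/144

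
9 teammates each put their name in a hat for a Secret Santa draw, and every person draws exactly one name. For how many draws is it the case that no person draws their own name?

!9 = 9! · Σ_{k=0}^{9} (-1)^k/k!
= 9! - 9!/1! + 9!/2! - 9!/3! + 9!/4! - 9!/5! + 9!/6! - 9!/7! + 9!/8! - 9!/9!
= 362880 - 362880 + 181440 - 60480 + 15120 - 3024 + 504 - 72 + 9 - 1
= 133496

133496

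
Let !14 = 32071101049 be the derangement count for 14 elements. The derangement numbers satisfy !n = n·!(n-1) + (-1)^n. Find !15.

481066515734

!15 = 15·32071101049 - 1 = 481066515734.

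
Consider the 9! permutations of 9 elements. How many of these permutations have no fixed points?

133496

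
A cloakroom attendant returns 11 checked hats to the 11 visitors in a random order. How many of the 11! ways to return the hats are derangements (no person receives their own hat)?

14684570

Use !n = (n-1)(!(n-1) + !(n-2)).
!11 = 10·(1334961 + 133496) = 10·1468457 = 14684570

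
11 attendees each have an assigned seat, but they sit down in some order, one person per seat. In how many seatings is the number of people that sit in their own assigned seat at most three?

# with exactly i fixed is C(11,i)·!(11-i); sum over i=0..3:
  i=0: C(11,0)·!11 = 1·14684570 = 14684570
  i=1: C(11,1)·!10 = 11·1334961 = 14684571
  i=2: C(11,2)·!9 = 55·133496 = 7342280
  i=3: C(11,3)·!8 = 165·14833 = 2447445
Total = 39158866.

39158866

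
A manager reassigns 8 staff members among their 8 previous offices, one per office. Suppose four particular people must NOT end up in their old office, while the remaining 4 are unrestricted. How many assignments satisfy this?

24024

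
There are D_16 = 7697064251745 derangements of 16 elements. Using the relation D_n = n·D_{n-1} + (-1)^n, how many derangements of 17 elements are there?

130850092279664

D_17 = 17·7697064251745 - 1 = 130850092279664.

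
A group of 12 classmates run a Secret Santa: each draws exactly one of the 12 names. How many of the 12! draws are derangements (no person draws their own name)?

!12 is the nearest integer to 12!/e.
12! = 479001600, and 479001600/e ≈ 176214840.93, so !12 = 176214841.

176214841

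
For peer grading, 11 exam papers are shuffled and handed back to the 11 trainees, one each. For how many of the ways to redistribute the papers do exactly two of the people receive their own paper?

Choose which 2 of the 11 are fixed: C(11,2) = 55.
The other 9 form a derangement: !9 = 133496.
Total: 55 × 133496 = 7342280.

7342280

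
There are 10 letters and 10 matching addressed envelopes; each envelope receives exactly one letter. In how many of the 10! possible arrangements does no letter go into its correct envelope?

1334961

The subfactorial !10 = [10!/e] (nearest integer).
10! = 3628800, and 3628800/e ≈ 1334960.92, so !10 = 1334961.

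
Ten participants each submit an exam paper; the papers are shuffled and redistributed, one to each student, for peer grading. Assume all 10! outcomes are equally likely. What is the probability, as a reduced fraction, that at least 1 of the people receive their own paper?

Favorable outcomes: Σ_{i≥1} C(10,i)·!(10-i) = 10·133496 + 45·14833 + 120·1854 + 210·265 + 252·44 + 210·9 + 120·2 + 45·1 + 10·0 + 1·1 = 2293839.
Total outcomes: 10! = 3628800.
Probability = 2293839/3628800 = 28319/44800.

28319/44800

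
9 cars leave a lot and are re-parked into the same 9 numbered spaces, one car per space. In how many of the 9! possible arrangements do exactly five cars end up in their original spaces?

1134

Choose which 5 of the 9 are fixed: C(9,5) = 126.
The other 4 form a derangement: !4 = 9.
Total: 126 × 9 = 1134.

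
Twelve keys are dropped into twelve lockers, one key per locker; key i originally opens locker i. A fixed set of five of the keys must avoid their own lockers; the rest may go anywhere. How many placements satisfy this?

Let A_j be the event that the j-th constrained one is fixed. By inclusion-exclusion over the 5 events:
Σ_{j=0}^{5} (-1)^j C(5,j)(12-j)!
= C(5,0)·12! - C(5,1)·11! + C(5,2)·10! - C(5,3)·9! + C(5,4)·8! - C(5,5)·7!
= 479001600 - 199584000 + 36288000 - 3628800 + 201600 - 5040
= 312273360

312273360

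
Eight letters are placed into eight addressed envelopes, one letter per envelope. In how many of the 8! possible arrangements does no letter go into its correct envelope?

!8 is the nearest integer to 8!/e.
8! = 40320, and 40320/e ≈ 14832.90, so !8 = 14833.

14833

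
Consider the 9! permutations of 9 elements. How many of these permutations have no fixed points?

133496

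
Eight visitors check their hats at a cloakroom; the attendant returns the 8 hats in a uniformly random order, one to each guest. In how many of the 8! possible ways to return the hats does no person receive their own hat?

The subfactorial !8 = [8!/e] (nearest integer).
8! = 40320, and 40320/e ≈ 14832.90, so !8 = 14833.

14833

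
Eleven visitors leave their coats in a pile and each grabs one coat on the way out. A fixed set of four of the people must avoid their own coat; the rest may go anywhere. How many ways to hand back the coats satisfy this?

Let A_j be the event that the j-th constrained one is fixed. By inclusion-exclusion over the 4 events:
Σ_{j=0}^{4} (-1)^j C(4,j)(11-j)!
= C(4,0)·11! - C(4,1)·10! + C(4,2)·9! - C(4,3)·8! + C(4,4)·7!
= 39916800 - 14515200 + 2177280 - 161280 + 5040
= 27422640

27422640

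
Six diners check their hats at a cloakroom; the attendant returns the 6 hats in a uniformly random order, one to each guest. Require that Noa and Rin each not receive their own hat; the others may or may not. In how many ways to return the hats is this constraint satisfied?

Inclusion-exclusion on the 2 forbidden self-matches:
Σ_{j=0}^{2} (-1)^j C(2,j)(6-j)!
= C(2,0)·6! - C(2,1)·5! + C(2,2)·4!
= 720 - 240 + 24
= 504

504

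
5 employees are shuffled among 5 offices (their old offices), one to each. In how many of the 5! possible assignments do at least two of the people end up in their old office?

# with exactly i fixed is C(5,i)·!(5-i); sum over i=2..5:
  i=2: C(5,2)·!3 = 10·2 = 20
  i=3: C(5,3)·!2 = 10·1 = 10
  i=4: C(5,4)·!1 = 5·0 = 0
  i=5: C(5,5)·!0 = 1·1 = 1
Total = 31.

31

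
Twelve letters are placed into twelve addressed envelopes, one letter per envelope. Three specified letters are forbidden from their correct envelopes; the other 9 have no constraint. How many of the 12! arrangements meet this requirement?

369774720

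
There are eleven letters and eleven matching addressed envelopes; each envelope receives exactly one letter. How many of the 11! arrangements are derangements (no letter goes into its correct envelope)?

Recurrence: !11 = 10·(!10 + !9).
!11 = 10·(1334961 + 133496) = 10·1468457 = 14684570

14684570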